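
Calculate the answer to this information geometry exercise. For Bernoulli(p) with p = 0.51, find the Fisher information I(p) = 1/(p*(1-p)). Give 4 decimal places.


For Bernoulli(p), Fisher information is I(p) = 1/(p*(1-p)).
p = 0.51, 1-p = 0.49.
p*(1-p) = 0.2499.
I(p) = 1/0.2499 = 4.0016

4.0016


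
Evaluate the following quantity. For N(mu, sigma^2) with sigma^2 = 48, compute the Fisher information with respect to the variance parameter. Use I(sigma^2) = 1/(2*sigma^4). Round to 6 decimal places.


Fisher information for variance: I(sigma^2) = 1/(2*sigma^4).
sigma^2 = 48, so sigma^4 = 2304.
I = 1/(2*2304) = 1/4608 = 0.000217

0.000217


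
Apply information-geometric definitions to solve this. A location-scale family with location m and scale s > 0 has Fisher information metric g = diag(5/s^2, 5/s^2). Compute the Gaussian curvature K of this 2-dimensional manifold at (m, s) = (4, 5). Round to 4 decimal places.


The metric has the form g = (A dm^2 + B ds^2)/s^2 with A = 5, B = 5.
Substitute u = sqrt(A/B)*m: g = B*(du^2 + ds^2)/s^2, i.e. B times the
Poincare upper half-plane metric, which has constant Gaussian curvature -1.
Scaling a 2D metric by a constant c divides the Gaussian curvature by c,
so K = -1/B = -1/(5) = -0.2000 everywhere (the point (m, s) = (4, 5) is irrelevant:
the curvature is constant).
The requested Gaussian curvature is K = -0.2000.

-0.2000


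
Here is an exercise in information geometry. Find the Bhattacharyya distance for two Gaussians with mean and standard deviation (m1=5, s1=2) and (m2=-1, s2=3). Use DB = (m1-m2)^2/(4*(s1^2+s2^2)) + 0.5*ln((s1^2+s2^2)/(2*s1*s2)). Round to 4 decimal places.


Bhattacharyya distance between two Gaussians:
DB = (m1-m2)^2/(4*(s1^2+s2^2)) + (1/2)*ln((s1^2+s2^2)/(2*s1*s2)).
(m1-m2)^2 = (6)^2 = 36.
s1^2+s2^2 = 4 + 9 = 13.
term1 = 36/52 = 0.692308.
term2 = 0.5*ln(13/12.0) = 0.040021.
DB = 0.692308 + 0.040021 = 0.7323

0.7323


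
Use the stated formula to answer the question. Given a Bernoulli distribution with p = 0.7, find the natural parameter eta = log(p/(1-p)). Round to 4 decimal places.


Natural parameter for Bernoulli: eta = log(p/(1-p)).
p = 0.7, 1-p = 0.3.
p/(1-p) = 2.333333.
eta = log(2.333333) = 0.8473

0.8473


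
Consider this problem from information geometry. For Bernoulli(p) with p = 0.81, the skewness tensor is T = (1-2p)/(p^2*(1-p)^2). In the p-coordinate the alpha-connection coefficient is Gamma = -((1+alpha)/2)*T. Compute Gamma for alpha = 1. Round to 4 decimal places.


Skewness (Amari-Chentsov) tensor: T = (1-2p)/(p^2*(1-p)^2).
p = 0.81, 1-2p = -0.62, p^2 = 0.6561, (1-p)^2 = 0.0361.
T = -0.62/(0.6561 * 0.0361) = -26.176673.
In the p-coordinate, Gamma^(alpha) = Gamma^(0) - (alpha/2)*T with Gamma^(0) = (1/2)*g'(p) = -T/2,
so Gamma^(alpha) = -((1+alpha)/2)*T.
alpha = 1, -(1+alpha)/2 = -1.0.
Gamma = -1.0 * -26.176673 = 26.1767

26.1767


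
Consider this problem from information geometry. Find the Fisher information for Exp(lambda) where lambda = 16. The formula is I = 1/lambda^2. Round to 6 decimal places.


Fisher information for exponential: I(lambda) = 1/lambda^2.
lambda = 16, lambda^2 = 256.
I = 1/256 = 0.003906

0.003906


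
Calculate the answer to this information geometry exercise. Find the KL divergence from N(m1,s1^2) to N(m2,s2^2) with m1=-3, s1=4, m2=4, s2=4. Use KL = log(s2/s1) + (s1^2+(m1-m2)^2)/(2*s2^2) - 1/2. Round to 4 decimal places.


KL divergence between normal distributions:
KL = log(s2/s1) + (s1^2 + (m1-m2)^2)/(2*s2^2) - 1/2.
log(4/4) = 0.0.
(4^2 + (-3-4)^2)/(2*4^2) = (16 + 49)/32 = 2.03125.
KL = 0.0 + 2.03125 - 0.5 = 1.5313

1.5313


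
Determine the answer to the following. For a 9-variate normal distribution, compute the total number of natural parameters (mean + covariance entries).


Exponential family dimension calculation:
For 9-dim MVN: mean has 9 params, covariance has 9*10/2 = 45 unique entries.
Total dim = 9 + 45 = 54.

54


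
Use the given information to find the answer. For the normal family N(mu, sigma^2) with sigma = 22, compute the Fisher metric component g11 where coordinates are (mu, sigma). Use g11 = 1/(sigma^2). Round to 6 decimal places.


For the 2-parameter normal family, the Fisher metric has:
  g11 = 1/sigma^2, g22 = 2/sigma^2.
sigma = 22, sigma^2 = 484.
g11 = 0.002066

0.002066


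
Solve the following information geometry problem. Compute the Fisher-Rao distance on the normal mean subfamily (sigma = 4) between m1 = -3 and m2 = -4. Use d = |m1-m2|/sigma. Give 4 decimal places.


On the fixed-variance normal subfamily, geodesic distance = |m1-m2|/sigma.
|-3 - -4| = 1.
sigma = 4.
d = 1/4 = 0.2500

0.2500


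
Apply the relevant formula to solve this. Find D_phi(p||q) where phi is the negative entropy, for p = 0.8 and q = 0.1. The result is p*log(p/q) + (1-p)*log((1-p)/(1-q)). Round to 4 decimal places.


Bregman divergence with negative entropy generator:
D = p*log(p/q) + (1-p)*log((1-p)/(1-q)).
p = 0.8, q = 0.1.
p*log(p/q) = 0.8*log(0.8/0.1) = 1.663553.
(1-p)*log((1-p)/(1-q)) = 0.2*log(0.2/0.9) = -0.300815.
D = 1.663553 + -0.300815 = 1.3627

1.3627


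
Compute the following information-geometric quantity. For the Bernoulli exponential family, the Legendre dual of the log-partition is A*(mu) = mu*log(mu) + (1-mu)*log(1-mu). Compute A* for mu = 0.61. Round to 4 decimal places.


Legendre transform for Bernoulli:
A*(mu) = mu*log(mu) + (1-mu)*log(1-mu).
mu = 0.61, 1-mu = 0.39.
mu*log(mu) = 0.61*log(0.61) = -0.301521.
(1-mu)*log(1-mu) = 0.39*log(0.39) = -0.367227.
A* = -0.301521 + -0.367227 = -0.6687

-0.6687


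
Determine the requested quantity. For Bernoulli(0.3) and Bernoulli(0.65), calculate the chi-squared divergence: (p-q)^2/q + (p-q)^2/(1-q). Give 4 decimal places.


Chi-squared divergence between Bernoulli distributions:
chi^2 = (p-q)^2/q + (p-q)^2/(1-q).
p = 0.3, q = 0.65, p-q = -0.35.
(p-q)^2 = 0.1225.
term1 = 0.1225/0.65 = 0.188462.
term2 = 0.1225/0.35 = 0.35.
chi^2 = 0.188462 + 0.35 = 0.5385

0.5385


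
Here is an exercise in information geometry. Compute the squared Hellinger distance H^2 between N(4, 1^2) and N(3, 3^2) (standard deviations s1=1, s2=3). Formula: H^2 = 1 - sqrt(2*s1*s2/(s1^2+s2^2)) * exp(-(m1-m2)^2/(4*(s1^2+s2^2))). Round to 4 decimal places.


Squared Hellinger distance for Gaussians:
H^2 = 1 - sqrt(2*s1*s2/(s1^2+s2^2)) * exp(-(m1-m2)^2/(4*(s1^2+s2^2))).
s1^2 = 1, s2^2 = 9, s1^2+s2^2 = 10.
sqrt(2*1*3/(10)) = 0.774597.
(m1-m2)^2 = (1)^2 = 1.
exp(-1/(4*10)) = exp(-0.025) = 0.97531.
H^2 = 1 - 0.774597*0.97531 = 0.2445

0.2445


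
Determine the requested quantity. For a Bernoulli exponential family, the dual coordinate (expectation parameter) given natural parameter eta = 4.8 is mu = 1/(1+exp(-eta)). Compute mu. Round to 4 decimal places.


Dual coordinate (expectation parameter) for Bernoulli:
mu = 1/(1+exp(-eta)).
eta = 4.8.
exp(-eta) = exp(-4.8) = 0.00823.
mu = 1/(1+0.00823) = 0.9918

0.9918


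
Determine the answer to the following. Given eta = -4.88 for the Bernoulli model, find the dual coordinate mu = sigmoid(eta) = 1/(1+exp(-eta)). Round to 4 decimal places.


Dual coordinate (expectation parameter) for Bernoulli:
mu = 1/(1+exp(-eta)).
eta = -4.88.
exp(-eta) = exp(4.88) = 131.630664.
mu = 1/(1+131.630664) = 0.0075

0.0075


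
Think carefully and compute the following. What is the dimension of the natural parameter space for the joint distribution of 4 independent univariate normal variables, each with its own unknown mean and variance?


Exponential family dimension calculation:
Each univariate normal has two natural parameters (mu/sigma^2 and -1/(2 sigma^2)).
With 4 independent components, dim = 2 * 4 = 8.

8


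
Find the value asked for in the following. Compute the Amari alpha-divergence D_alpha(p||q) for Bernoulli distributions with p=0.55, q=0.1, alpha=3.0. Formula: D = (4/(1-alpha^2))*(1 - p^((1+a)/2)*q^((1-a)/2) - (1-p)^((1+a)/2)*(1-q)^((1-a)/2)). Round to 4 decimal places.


Amari alpha-divergence:
D = (4/(1-alpha^2))*(1 - p^((1+a)/2)*q^((1-a)/2) - (1-p)^((1+a)/2)*(1-q)^((1-a)/2)).
alpha = 3.0, p = 0.55, q = 0.1.
e1 = (1+alpha)/2 = 2.0, e2 = (1-alpha)/2 = -1.0.
t1 = p^e1 * q^e2 = 0.55^2.0 * 0.1^-1.0 = 3.025.
t2 = (1-p)^e1 * (1-q)^e2 = 0.45^2.0 * 0.9^-1.0 = 0.225.
4/(1-alpha^2) = -0.5.
D = -0.5*(1 - 3.025 - 0.225) = 1.1250

1.1250


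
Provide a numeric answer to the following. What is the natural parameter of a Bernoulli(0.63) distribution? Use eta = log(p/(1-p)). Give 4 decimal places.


Natural parameter for Bernoulli: eta = log(p/(1-p)).
p = 0.63, 1-p = 0.37.
p/(1-p) = 1.702703.
eta = log(1.702703) = 0.5322

0.5322


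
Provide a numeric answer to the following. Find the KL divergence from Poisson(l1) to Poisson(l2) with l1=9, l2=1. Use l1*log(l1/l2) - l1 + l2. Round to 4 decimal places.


KL divergence for Poisson:
KL = l1*log(l1/l2) - l1 + l2.
l1 = 9, l2 = 1.
log(9/1) = 2.197225.
l1*log(l1/l2) = 9 * 2.197225 = 19.775021.
KL = 19.775021 - 9 + 1 = 11.7750

11.7750


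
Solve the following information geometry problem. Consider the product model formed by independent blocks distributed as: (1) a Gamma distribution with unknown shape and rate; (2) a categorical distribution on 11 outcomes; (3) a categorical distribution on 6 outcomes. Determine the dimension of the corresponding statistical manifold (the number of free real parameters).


The dimension of a statistical manifold equals the number of free
(independent) real parameters of the model. For a product of independent
blocks the parameter counts add.
- Gamma (shape, rate): 2.
- categorical on 11 outcomes (probabilities sum to 1): 11-1 = 10.
- categorical on 6 outcomes (probabilities sum to 1): 6-1 = 5.
Total = 2 + 10 + 5 = 17.
Dimension = 17

17


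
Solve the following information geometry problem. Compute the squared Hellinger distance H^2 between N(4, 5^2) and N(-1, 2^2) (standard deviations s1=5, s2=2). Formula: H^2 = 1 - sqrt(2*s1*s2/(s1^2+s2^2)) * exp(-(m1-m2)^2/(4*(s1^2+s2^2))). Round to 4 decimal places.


Squared Hellinger distance for Gaussians:
H^2 = 1 - sqrt(2*s1*s2/(s1^2+s2^2)) * exp(-(m1-m2)^2/(4*(s1^2+s2^2))).
s1^2 = 25, s2^2 = 4, s1^2+s2^2 = 29.
sqrt(2*5*2/(29)) = 0.830455.
(m1-m2)^2 = (5)^2 = 25.
exp(-25/(4*29)) = exp(-0.215517) = 0.806124.
H^2 = 1 - 0.830455*0.806124 = 0.3306

0.3306


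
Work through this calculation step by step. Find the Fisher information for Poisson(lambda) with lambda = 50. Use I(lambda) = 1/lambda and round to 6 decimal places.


Fisher information for Poisson: I(lambda) = 1/lambda.
lambda = 50.
I(lambda) = 1/50 = 0.020000

0.020000


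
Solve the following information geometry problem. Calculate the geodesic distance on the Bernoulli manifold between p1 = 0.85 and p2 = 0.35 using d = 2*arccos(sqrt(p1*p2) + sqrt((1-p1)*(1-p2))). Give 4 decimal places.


Geodesic distance on Bernoulli manifold:
d(p1,p2) = 2*arccos(sqrt(p1*p2) + sqrt((1-p1)*(1-p2))).
sqrt(p1*p2) = sqrt(0.85*0.35) = 0.545436.
sqrt((1-p1)*(1-p2)) = sqrt(0.15*0.65) = 0.31225.
arg = 0.545436 + 0.31225 = 0.857686.
d = 2*arccos(0.857686) = 1.0801

1.0801


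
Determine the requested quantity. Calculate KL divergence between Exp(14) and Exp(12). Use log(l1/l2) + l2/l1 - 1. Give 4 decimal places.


KL divergence for exponential family:
KL = log(l1/l2) + l2/l1 - 1.
log(14/12) = 0.154151.
12/14 = 0.857143.
KL = 0.154151 + 0.857143 - 1 = 0.0113

0.0113


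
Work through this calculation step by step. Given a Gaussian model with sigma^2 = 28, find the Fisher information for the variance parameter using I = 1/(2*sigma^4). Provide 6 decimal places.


Fisher information for variance: I(sigma^2) = 1/(2*sigma^4).
sigma^2 = 28, so sigma^4 = 784.
I = 1/(2*784) = 1/1568 = 0.000638

0.000638


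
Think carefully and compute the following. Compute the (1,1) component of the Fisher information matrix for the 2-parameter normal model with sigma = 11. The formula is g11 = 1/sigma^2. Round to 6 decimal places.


For the 2-parameter normal family, the Fisher metric has:
  g11 = 1/sigma^2, g22 = 2/sigma^2.
sigma = 11, sigma^2 = 121.
g11 = 0.008264

0.008264


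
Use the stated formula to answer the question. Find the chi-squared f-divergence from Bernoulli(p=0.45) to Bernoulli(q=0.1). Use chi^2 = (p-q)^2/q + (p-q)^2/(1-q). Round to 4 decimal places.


Chi-squared divergence between Bernoulli distributions:
chi^2 = (p-q)^2/q + (p-q)^2/(1-q).
p = 0.45, q = 0.1, p-q = 0.35.
(p-q)^2 = 0.1225.
term1 = 0.1225/0.1 = 1.225.
term2 = 0.1225/0.9 = 0.136111.
chi^2 = 1.225 + 0.136111 = 1.3611

1.3611


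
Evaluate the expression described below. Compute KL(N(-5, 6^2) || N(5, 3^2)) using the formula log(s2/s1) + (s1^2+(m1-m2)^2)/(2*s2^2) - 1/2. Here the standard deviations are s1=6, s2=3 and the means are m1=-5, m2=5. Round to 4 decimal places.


KL divergence between normal distributions:
KL = log(s2/s1) + (s1^2 + (m1-m2)^2)/(2*s2^2) - 1/2.
log(3/6) = -0.693147.
(6^2 + (-5-5)^2)/(2*3^2) = (36 + 100)/18 = 7.555556.
KL = -0.693147 + 7.555556 - 0.5 = 6.3624

6.3624


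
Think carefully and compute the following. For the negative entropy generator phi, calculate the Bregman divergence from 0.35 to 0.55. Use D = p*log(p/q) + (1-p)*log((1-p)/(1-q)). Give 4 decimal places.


Bregman divergence with negative entropy generator:
D = p*log(p/q) + (1-p)*log((1-p)/(1-q)).
p = 0.35, q = 0.55.
p*log(p/q) = 0.35*log(0.35/0.55) = -0.158195.
(1-p)*log((1-p)/(1-q)) = 0.65*log(0.65/0.45) = 0.239021.
D = -0.158195 + 0.239021 = 0.0808

0.0808


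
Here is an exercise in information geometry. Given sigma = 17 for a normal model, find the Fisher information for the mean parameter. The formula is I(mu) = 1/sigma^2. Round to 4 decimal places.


The Fisher information for the mean of a normal distribution is I(mu) = 1/sigma^2.
sigma = 17, so sigma^2 = 289.
I(mu) = 1/289 = 0.0035

0.0035


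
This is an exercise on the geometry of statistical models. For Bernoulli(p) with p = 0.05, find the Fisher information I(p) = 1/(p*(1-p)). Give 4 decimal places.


For Bernoulli(p), Fisher information is I(p) = 1/(p*(1-p)).
p = 0.05, 1-p = 0.95.
p*(1-p) = 0.0475.
I(p) = 1/0.0475 = 21.0526

21.0526


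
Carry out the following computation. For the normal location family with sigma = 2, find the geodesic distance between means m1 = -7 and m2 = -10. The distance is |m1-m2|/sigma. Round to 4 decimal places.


On the fixed-variance normal subfamily, geodesic distance = |m1-m2|/sigma.
|-7 - -10| = 3.
sigma = 2.
d = 3/2 = 1.5000

1.5000


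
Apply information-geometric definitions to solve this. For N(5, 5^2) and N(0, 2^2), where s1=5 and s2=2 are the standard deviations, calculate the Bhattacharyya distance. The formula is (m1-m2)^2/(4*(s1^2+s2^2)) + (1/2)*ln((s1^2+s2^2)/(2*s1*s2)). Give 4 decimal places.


Bhattacharyya distance between two Gaussians:
DB = (m1-m2)^2/(4*(s1^2+s2^2)) + (1/2)*ln((s1^2+s2^2)/(2*s1*s2)).
(m1-m2)^2 = (5)^2 = 25.
s1^2+s2^2 = 25 + 4 = 29.
term1 = 25/116 = 0.215517.
term2 = 0.5*ln(29/20.0) = 0.185782.
DB = 0.215517 + 0.185782 = 0.4013

0.4013


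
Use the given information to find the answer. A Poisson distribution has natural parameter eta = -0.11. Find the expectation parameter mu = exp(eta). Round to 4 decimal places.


Expectation parameter for Poisson exponential family:
mu = exp(eta).
eta = -0.11.
mu = exp(-0.11) = 0.8958

0.8958


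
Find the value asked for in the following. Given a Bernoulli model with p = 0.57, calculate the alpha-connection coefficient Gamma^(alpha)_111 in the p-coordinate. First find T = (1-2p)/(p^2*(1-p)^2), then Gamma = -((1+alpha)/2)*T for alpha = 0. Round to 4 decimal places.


Skewness (Amari-Chentsov) tensor: T = (1-2p)/(p^2*(1-p)^2).
p = 0.57, 1-2p = -0.14, p^2 = 0.3249, (1-p)^2 = 0.1849.
T = -0.14/(0.3249 * 0.1849) = -2.330459.
In the p-coordinate, Gamma^(alpha) = Gamma^(0) - (alpha/2)*T with Gamma^(0) = (1/2)*g'(p) = -T/2,
so Gamma^(alpha) = -((1+alpha)/2)*T.
alpha = 0, -(1+alpha)/2 = -0.5.
Gamma = -0.5 * -2.330459 = 1.1652

1.1652


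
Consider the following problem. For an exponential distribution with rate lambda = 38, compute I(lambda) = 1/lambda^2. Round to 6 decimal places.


Fisher information for exponential: I(lambda) = 1/lambda^2.
lambda = 38, lambda^2 = 1444.
I = 1/1444 = 0.000693

0.000693


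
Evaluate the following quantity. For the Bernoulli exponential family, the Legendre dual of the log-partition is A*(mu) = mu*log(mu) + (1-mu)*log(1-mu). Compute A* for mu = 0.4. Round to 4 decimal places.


Legendre transform for Bernoulli:
A*(mu) = mu*log(mu) + (1-mu)*log(1-mu).
mu = 0.4, 1-mu = 0.6.
mu*log(mu) = 0.4*log(0.4) = -0.366516.
(1-mu)*log(1-mu) = 0.6*log(0.6) = -0.306495.
A* = -0.366516 + -0.306495 = -0.6730

-0.6730


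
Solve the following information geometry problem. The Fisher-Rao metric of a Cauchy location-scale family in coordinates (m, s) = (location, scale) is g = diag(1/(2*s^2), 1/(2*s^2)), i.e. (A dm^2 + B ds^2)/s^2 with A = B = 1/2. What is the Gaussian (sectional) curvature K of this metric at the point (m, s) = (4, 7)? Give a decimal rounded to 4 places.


The metric has the form g = (A dm^2 + B ds^2)/s^2 with A = 1/2, B = 1/2.
Substitute u = sqrt(A/B)*m: g = B*(du^2 + ds^2)/s^2, i.e. B times the
Poincare upper half-plane metric, which has constant Gaussian curvature -1.
Scaling a 2D metric by a constant c divides the Gaussian curvature by c,
so K = -1/B = -1/(1/2) = -2.0000 everywhere (the point (m, s) = (4, 7) is irrelevant:
the curvature is constant).
The requested Gaussian curvature is K = -2.0000.

-2.0000


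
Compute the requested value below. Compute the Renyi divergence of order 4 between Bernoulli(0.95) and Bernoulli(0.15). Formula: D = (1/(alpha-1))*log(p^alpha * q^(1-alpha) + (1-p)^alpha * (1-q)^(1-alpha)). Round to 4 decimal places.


Renyi divergence of order alpha between Bernoulli distributions:
D = (1/(alpha-1))*log(p^alpha * q^(1-alpha) + (1-p)^alpha * (1-q)^(1-alpha)).
alpha = 4, p = 0.95, q = 0.15.
p^alpha * q^(1-alpha) = 0.95^4 * 0.15^-3 = 241.335185.
(1-p)^alpha * (1-q)^(1-alpha) = 0.05^4 * 0.85^-3 = 1e-05.
sum = 241.335185 + 1e-05 = 241.335195.
D = (1/3)*log(241.335195) = 1.8287

1.8287


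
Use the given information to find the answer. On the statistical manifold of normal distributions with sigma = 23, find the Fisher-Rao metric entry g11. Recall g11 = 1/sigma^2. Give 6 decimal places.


For the 2-parameter normal family, the Fisher metric has:
  g11 = 1/sigma^2, g22 = 2/sigma^2.
sigma = 23, sigma^2 = 529.
g11 = 0.001890

0.001890


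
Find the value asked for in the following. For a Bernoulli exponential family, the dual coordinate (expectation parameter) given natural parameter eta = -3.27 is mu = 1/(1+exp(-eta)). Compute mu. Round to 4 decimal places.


Dual coordinate (expectation parameter) for Bernoulli:
mu = 1/(1+exp(-eta)).
eta = -3.27.
exp(-eta) = exp(3.27) = 26.311339.
mu = 1/(1+26.311339) = 0.0366

0.0366


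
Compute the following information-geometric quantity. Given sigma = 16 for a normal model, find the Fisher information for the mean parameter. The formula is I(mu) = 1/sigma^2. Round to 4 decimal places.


The Fisher information for the mean of a normal distribution is I(mu) = 1/sigma^2.
sigma = 16, so sigma^2 = 256.
I(mu) = 1/256 = 0.0039

0.0039


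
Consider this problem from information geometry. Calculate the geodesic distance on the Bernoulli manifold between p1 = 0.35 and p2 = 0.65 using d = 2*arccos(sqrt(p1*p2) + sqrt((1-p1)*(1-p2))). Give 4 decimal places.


Geodesic distance on Bernoulli manifold:
d(p1,p2) = 2*arccos(sqrt(p1*p2) + sqrt((1-p1)*(1-p2))).
sqrt(p1*p2) = sqrt(0.35*0.65) = 0.47697.
sqrt((1-p1)*(1-p2)) = sqrt(0.65*0.35) = 0.47697.
arg = 0.47697 + 0.47697 = 0.953939.
d = 2*arccos(0.953939) = 0.6094

0.6094


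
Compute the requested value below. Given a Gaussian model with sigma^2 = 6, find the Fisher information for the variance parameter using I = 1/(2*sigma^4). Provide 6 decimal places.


Fisher information for variance: I(sigma^2) = 1/(2*sigma^4).
sigma^2 = 6, so sigma^4 = 36.
I = 1/(2*36) = 1/72 = 0.013889

0.013889


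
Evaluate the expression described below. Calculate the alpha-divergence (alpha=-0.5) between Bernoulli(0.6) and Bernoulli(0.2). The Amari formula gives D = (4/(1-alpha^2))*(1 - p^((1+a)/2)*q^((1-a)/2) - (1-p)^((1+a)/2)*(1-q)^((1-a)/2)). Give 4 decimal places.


Amari alpha-divergence:
D = (4/(1-alpha^2))*(1 - p^((1+a)/2)*q^((1-a)/2) - (1-p)^((1+a)/2)*(1-q)^((1-a)/2)).
alpha = -0.5, p = 0.6, q = 0.2.
e1 = (1+alpha)/2 = 0.25, e2 = (1-alpha)/2 = 0.75.
t1 = p^e1 * q^e2 = 0.6^0.25 * 0.2^0.75 = 0.263215.
t2 = (1-p)^e1 * (1-q)^e2 = 0.4^0.25 * 0.8^0.75 = 0.672717.
4/(1-alpha^2) = 5.333333.
D = 5.333333*(1 - 0.263215 - 0.672717) = 0.3417

0.3417


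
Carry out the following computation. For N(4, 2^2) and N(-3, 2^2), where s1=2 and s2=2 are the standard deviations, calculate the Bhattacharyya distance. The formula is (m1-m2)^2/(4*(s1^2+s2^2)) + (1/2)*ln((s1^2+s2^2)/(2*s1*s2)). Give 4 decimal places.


Bhattacharyya distance between two Gaussians:
DB = (m1-m2)^2/(4*(s1^2+s2^2)) + (1/2)*ln((s1^2+s2^2)/(2*s1*s2)).
(m1-m2)^2 = (7)^2 = 49.
s1^2+s2^2 = 4 + 4 = 8.
term1 = 49/32 = 1.53125.
term2 = 0.5*ln(8/8.0) = 0.0.
DB = 1.53125 + 0.0 = 1.5313

1.5313


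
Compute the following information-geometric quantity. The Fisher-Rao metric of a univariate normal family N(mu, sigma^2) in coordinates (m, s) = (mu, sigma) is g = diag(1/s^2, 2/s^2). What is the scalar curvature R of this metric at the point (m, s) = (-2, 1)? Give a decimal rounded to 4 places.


The metric has the form g = (A dm^2 + B ds^2)/s^2 with A = 1, B = 2.
Substitute u = sqrt(A/B)*m: g = B*(du^2 + ds^2)/s^2, i.e. B times the
Poincare upper half-plane metric, which has constant Gaussian curvature -1.
Scaling a 2D metric by a constant c divides the Gaussian curvature by c,
so K = -1/B = -1/(2) = -0.5000 everywhere (the point (m, s) = (-2, 1) is irrelevant:
the curvature is constant).
Scalar curvature in dimension 2: R = 2K = -2/(2) = -1.0000.

-1.0000


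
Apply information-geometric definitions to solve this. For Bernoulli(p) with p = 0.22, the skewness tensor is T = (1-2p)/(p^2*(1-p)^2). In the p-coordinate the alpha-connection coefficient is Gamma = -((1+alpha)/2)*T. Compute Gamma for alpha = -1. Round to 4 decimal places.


Skewness (Amari-Chentsov) tensor: T = (1-2p)/(p^2*(1-p)^2).
p = 0.22, 1-2p = 0.56, p^2 = 0.0484, (1-p)^2 = 0.6084.
T = 0.56/(0.0484 * 0.6084) = 19.017502.
In the p-coordinate, Gamma^(alpha) = Gamma^(0) - (alpha/2)*T with Gamma^(0) = (1/2)*g'(p) = -T/2,
so Gamma^(alpha) = -((1+alpha)/2)*T.
alpha = -1, -(1+alpha)/2 = 0.0.
Gamma = 0.0 * 19.017502 = 0.0000

0.0000


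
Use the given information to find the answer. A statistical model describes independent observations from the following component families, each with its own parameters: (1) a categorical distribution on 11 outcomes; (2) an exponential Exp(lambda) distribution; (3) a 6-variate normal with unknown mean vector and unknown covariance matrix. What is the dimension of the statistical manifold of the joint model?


The dimension of a statistical manifold equals the number of free
(independent) real parameters of the model. For a product of independent
blocks the parameter counts add.
- categorical on 11 outcomes (probabilities sum to 1): 11-1 = 10.
- exponential (lambda): 1.
- 6-variate normal: 6 (mean) + 6*7/2 = 21 (symmetric covariance) = 27.
Total = 10 + 1 + 27 = 38.
Dimension = 38

38


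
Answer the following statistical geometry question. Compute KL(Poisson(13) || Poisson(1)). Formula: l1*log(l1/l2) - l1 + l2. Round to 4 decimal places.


KL divergence for Poisson:
KL = l1*log(l1/l2) - l1 + l2.
l1 = 13, l2 = 1.
log(13/1) = 2.564949.
l1*log(l1/l2) = 13 * 2.564949 = 33.344342.
KL = 33.344342 - 13 + 1 = 21.3443

21.3443


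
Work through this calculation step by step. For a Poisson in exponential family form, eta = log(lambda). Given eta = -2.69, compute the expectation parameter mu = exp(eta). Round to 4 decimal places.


Expectation parameter for Poisson exponential family:
mu = exp(eta).
eta = -2.69.
mu = exp(-2.69) = 0.0679

0.0679


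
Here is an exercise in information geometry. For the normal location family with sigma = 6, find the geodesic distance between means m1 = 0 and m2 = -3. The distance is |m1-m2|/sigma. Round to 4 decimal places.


On the fixed-variance normal subfamily, geodesic distance = |m1-m2|/sigma.
|0 - -3| = 3.
sigma = 6.
d = 3/6 = 0.5000

0.5000


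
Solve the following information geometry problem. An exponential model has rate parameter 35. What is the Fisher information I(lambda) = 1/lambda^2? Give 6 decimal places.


Fisher information for exponential: I(lambda) = 1/lambda^2.
lambda = 35, lambda^2 = 1225.
I = 1/1225 = 0.000816

0.000816


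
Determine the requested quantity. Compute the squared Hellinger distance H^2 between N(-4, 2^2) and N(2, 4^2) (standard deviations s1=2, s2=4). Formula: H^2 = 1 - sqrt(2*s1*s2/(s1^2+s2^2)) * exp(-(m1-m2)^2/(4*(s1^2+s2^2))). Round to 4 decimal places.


Squared Hellinger distance for Gaussians:
H^2 = 1 - sqrt(2*s1*s2/(s1^2+s2^2)) * exp(-(m1-m2)^2/(4*(s1^2+s2^2))).
s1^2 = 4, s2^2 = 16, s1^2+s2^2 = 20.
sqrt(2*2*4/(20)) = 0.894427.
(m1-m2)^2 = (-6)^2 = 36.
exp(-36/(4*20)) = exp(-0.45) = 0.637628.
H^2 = 1 - 0.894427*0.637628 = 0.4297

0.4297


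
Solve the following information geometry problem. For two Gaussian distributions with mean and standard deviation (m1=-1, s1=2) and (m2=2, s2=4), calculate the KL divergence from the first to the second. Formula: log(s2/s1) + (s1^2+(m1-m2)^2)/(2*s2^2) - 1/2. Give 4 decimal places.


KL divergence between normal distributions:
KL = log(s2/s1) + (s1^2 + (m1-m2)^2)/(2*s2^2) - 1/2.
log(4/2) = 0.693147.
(2^2 + (-1-2)^2)/(2*4^2) = (4 + 9)/32 = 0.40625.
KL = 0.693147 + 0.40625 - 0.5 = 0.5994

0.5994


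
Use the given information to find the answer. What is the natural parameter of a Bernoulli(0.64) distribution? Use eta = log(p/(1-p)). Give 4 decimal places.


Natural parameter for Bernoulli: eta = log(p/(1-p)).
p = 0.64, 1-p = 0.36.
p/(1-p) = 1.777778.
eta = log(1.777778) = 0.5754

0.5754


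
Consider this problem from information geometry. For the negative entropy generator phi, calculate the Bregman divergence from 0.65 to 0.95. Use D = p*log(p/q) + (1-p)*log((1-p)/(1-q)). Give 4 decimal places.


Bregman divergence with negative entropy generator:
D = p*log(p/q) + (1-p)*log((1-p)/(1-q)).
p = 0.65, q = 0.95.
p*log(p/q) = 0.65*log(0.65/0.95) = -0.246668.
(1-p)*log((1-p)/(1-q)) = 0.35*log(0.35/0.05) = 0.681069.
D = -0.246668 + 0.681069 = 0.4344

0.4344


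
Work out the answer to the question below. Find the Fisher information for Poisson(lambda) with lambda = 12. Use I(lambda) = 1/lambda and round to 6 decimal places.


Fisher information for Poisson: I(lambda) = 1/lambda.
lambda = 12.
I(lambda) = 1/12 = 0.083333

0.083333


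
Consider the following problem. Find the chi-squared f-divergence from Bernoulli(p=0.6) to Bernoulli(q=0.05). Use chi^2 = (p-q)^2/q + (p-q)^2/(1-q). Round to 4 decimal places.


Chi-squared divergence between Bernoulli distributions:
chi^2 = (p-q)^2/q + (p-q)^2/(1-q).
p = 0.6, q = 0.05, p-q = 0.55.
(p-q)^2 = 0.3025.
term1 = 0.3025/0.05 = 6.05.
term2 = 0.3025/0.95 = 0.318421.
chi^2 = 6.05 + 0.318421 = 6.3684

6.3684


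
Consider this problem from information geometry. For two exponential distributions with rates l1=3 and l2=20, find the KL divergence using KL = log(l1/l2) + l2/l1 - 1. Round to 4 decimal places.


KL divergence for exponential family:
KL = log(l1/l2) + l2/l1 - 1.
log(3/20) = -1.89712.
20/3 = 6.666667.
KL = -1.89712 + 6.666667 - 1 = 3.7695

3.7695


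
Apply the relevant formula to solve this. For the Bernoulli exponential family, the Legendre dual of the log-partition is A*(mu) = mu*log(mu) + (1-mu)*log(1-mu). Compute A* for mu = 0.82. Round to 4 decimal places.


Legendre transform for Bernoulli:
A*(mu) = mu*log(mu) + (1-mu)*log(1-mu).
mu = 0.82, 1-mu = 0.18.
mu*log(mu) = 0.82*log(0.82) = -0.16273.
(1-mu)*log(1-mu) = 0.18*log(0.18) = -0.308664.
A* = -0.16273 + -0.308664 = -0.4714

-0.4714


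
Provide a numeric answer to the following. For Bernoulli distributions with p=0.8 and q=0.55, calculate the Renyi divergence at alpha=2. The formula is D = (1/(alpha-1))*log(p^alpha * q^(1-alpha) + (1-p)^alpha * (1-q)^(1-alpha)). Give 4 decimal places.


Renyi divergence of order alpha between Bernoulli distributions:
D = (1/(alpha-1))*log(p^alpha * q^(1-alpha) + (1-p)^alpha * (1-q)^(1-alpha)).
alpha = 2, p = 0.8, q = 0.55.
p^alpha * q^(1-alpha) = 0.8^2 * 0.55^-1 = 1.163636.
(1-p)^alpha * (1-q)^(1-alpha) = 0.2^2 * 0.45^-1 = 0.088889.
sum = 1.163636 + 0.088889 = 1.252525.
D = (1/1)*log(1.252525) = 0.2252

0.2252


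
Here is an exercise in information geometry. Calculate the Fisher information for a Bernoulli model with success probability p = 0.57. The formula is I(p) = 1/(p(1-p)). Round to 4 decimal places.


For Bernoulli(p), Fisher information is I(p) = 1/(p*(1-p)).
p = 0.57, 1-p = 0.43.
p*(1-p) = 0.2451.
I(p) = 1/0.2451 = 4.0800

4.0800


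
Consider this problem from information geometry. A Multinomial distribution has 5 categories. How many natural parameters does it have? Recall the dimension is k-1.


Exponential family dimension calculation:
For Multinomial with k=5 categories, dim = k-1 = 4.

4


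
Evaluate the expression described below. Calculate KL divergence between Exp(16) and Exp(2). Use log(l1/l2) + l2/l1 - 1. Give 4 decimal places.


KL divergence for exponential family:
KL = log(l1/l2) + l2/l1 - 1.
log(16/2) = 2.079442.
2/16 = 0.125.
KL = 2.079442 + 0.125 - 1 = 1.2044

1.2044


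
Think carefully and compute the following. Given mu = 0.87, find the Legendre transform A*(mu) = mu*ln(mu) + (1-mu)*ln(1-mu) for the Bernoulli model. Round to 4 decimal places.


Legendre transform for Bernoulli:
A*(mu) = mu*log(mu) + (1-mu)*log(1-mu).
mu = 0.87, 1-mu = 0.13.
mu*log(mu) = 0.87*log(0.87) = -0.121158.
(1-mu)*log(1-mu) = 0.13*log(0.13) = -0.265229.
A* = -0.121158 + -0.265229 = -0.3864

-0.3864


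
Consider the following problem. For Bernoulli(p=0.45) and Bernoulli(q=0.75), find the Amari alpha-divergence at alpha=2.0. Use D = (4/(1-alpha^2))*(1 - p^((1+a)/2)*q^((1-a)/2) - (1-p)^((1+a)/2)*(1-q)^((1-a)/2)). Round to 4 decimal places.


Amari alpha-divergence:
D = (4/(1-alpha^2))*(1 - p^((1+a)/2)*q^((1-a)/2) - (1-p)^((1+a)/2)*(1-q)^((1-a)/2)).
alpha = 2.0, p = 0.45, q = 0.75.
e1 = (1+alpha)/2 = 1.5, e2 = (1-alpha)/2 = -0.5.
t1 = p^e1 * q^e2 = 0.45^1.5 * 0.75^-0.5 = 0.348569.
t2 = (1-p)^e1 * (1-q)^e2 = 0.55^1.5 * 0.25^-0.5 = 0.815782.
4/(1-alpha^2) = -1.333333.
D = -1.333333*(1 - 0.348569 - 0.815782) = 0.2191

0.2191


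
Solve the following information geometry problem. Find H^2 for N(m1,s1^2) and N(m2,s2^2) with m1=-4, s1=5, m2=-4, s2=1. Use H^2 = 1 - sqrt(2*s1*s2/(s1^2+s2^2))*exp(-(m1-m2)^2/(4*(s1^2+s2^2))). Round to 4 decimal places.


Squared Hellinger distance for Gaussians:
H^2 = 1 - sqrt(2*s1*s2/(s1^2+s2^2)) * exp(-(m1-m2)^2/(4*(s1^2+s2^2))).
s1^2 = 25, s2^2 = 1, s1^2+s2^2 = 26.
sqrt(2*5*1/(26)) = 0.620174.
(m1-m2)^2 = (0)^2 = 0.
exp(-0/(4*26)) = exp(0.0) = 1.0.
H^2 = 1 - 0.620174*1.0 = 0.3798

0.3798


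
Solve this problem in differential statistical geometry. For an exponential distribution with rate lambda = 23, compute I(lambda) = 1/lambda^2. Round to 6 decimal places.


Fisher information for exponential: I(lambda) = 1/lambda^2.
lambda = 23, lambda^2 = 529.
I = 1/529 = 0.001890

0.001890


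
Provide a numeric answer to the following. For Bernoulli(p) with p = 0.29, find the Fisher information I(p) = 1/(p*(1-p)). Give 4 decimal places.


For Bernoulli(p), Fisher information is I(p) = 1/(p*(1-p)).
p = 0.29, 1-p = 0.71.
p*(1-p) = 0.2059.
I(p) = 1/0.2059 = 4.8567

4.8567


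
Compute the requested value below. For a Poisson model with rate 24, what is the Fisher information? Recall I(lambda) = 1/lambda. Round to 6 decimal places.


Fisher information for Poisson: I(lambda) = 1/lambda.
lambda = 24.
I(lambda) = 1/24 = 0.041667

0.041667


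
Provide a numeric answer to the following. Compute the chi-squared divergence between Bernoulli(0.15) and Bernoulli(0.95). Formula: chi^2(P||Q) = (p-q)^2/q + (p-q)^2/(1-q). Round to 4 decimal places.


Chi-squared divergence between Bernoulli distributions:
chi^2 = (p-q)^2/q + (p-q)^2/(1-q).
p = 0.15, q = 0.95, p-q = -0.8.
(p-q)^2 = 0.64.
term1 = 0.64/0.95 = 0.673684.
term2 = 0.64/0.05 = 12.8.
chi^2 = 0.673684 + 12.8 = 13.4737

13.4737


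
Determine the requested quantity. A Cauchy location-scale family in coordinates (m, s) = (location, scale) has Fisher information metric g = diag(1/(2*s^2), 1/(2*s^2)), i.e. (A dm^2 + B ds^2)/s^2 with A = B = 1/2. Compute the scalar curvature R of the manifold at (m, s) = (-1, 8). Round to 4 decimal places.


The metric has the form g = (A dm^2 + B ds^2)/s^2 with A = 1/2, B = 1/2.
Substitute u = sqrt(A/B)*m: g = B*(du^2 + ds^2)/s^2, i.e. B times the
Poincare upper half-plane metric, which has constant Gaussian curvature -1.
Scaling a 2D metric by a constant c divides the Gaussian curvature by c,
so K = -1/B = -1/(1/2) = -2.0000 everywhere (the point (m, s) = (-1, 8) is irrelevant:
the curvature is constant).
Scalar curvature in dimension 2: R = 2K = -2/(1/2) = -4.0000.

-4.0000


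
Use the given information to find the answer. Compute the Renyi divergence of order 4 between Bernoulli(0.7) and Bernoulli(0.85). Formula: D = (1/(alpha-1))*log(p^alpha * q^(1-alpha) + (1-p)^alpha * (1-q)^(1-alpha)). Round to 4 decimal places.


Renyi divergence of order alpha between Bernoulli distributions:
D = (1/(alpha-1))*log(p^alpha * q^(1-alpha) + (1-p)^alpha * (1-q)^(1-alpha)).
alpha = 4, p = 0.7, q = 0.85.
p^alpha * q^(1-alpha) = 0.7^4 * 0.85^-3 = 0.390963.
(1-p)^alpha * (1-q)^(1-alpha) = 0.3^4 * 0.15^-3 = 2.4.
sum = 0.390963 + 2.4 = 2.790963.
D = (1/3)*log(2.790963) = 0.3421

0.3421


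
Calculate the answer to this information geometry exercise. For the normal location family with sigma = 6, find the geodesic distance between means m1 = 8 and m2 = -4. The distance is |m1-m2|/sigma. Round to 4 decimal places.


On the fixed-variance normal subfamily, geodesic distance = |m1-m2|/sigma.
|8 - -4| = 12.
sigma = 6.
d = 12/6 = 2.0000

2.0000


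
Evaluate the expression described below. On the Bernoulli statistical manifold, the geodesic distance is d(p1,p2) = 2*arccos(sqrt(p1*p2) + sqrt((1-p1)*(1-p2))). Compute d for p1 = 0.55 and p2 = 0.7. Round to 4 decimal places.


Geodesic distance on Bernoulli manifold:
d(p1,p2) = 2*arccos(sqrt(p1*p2) + sqrt((1-p1)*(1-p2))).
sqrt(p1*p2) = sqrt(0.55*0.7) = 0.620484.
sqrt((1-p1)*(1-p2)) = sqrt(0.45*0.3) = 0.367423.
arg = 0.620484 + 0.367423 = 0.987907.
d = 2*arccos(0.987907) = 0.3113

0.3113


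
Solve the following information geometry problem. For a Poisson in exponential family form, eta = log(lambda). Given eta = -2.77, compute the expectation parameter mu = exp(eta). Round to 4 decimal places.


Expectation parameter for Poisson exponential family:
mu = exp(eta).
eta = -2.77.
mu = exp(-2.77) = 0.0627

0.0627


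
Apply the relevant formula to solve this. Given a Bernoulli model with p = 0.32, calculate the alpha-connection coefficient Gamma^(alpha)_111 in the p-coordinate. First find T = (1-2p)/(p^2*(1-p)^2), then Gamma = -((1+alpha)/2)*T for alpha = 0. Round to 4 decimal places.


Skewness (Amari-Chentsov) tensor: T = (1-2p)/(p^2*(1-p)^2).
p = 0.32, 1-2p = 0.36, p^2 = 0.1024, (1-p)^2 = 0.4624.
T = 0.36/(0.1024 * 0.4624) = 7.602995.
In the p-coordinate, Gamma^(alpha) = Gamma^(0) - (alpha/2)*T with Gamma^(0) = (1/2)*g'(p) = -T/2,
so Gamma^(alpha) = -((1+alpha)/2)*T.
alpha = 0, -(1+alpha)/2 = -0.5.
Gamma = -0.5 * 7.602995 = -3.8015

-3.8015


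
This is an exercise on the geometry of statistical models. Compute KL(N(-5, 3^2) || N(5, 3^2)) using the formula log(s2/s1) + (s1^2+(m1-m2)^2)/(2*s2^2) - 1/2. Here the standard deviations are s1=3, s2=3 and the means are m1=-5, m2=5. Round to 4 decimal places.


KL divergence between normal distributions:
KL = log(s2/s1) + (s1^2 + (m1-m2)^2)/(2*s2^2) - 1/2.
log(3/3) = 0.0.
(3^2 + (-5-5)^2)/(2*3^2) = (9 + 100)/18 = 6.055556.
KL = 0.0 + 6.055556 - 0.5 = 5.5556

5.5556


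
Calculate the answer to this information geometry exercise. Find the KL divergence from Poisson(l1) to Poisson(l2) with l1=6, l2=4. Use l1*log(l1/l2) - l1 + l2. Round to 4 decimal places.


KL divergence for Poisson:
KL = l1*log(l1/l2) - l1 + l2.
l1 = 6, l2 = 4.
log(6/4) = 0.405465.
l1*log(l1/l2) = 6 * 0.405465 = 2.432791.
KL = 2.432791 - 6 + 4 = 0.4328

0.4328


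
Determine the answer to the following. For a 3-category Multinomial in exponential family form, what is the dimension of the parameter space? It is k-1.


Exponential family dimension calculation:
For Multinomial with k=3 categories, dim = k-1 = 2.

2


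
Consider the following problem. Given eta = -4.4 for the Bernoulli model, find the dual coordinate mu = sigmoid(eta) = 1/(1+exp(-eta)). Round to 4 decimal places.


Dual coordinate (expectation parameter) for Bernoulli:
mu = 1/(1+exp(-eta)).
eta = -4.4.
exp(-eta) = exp(4.4) = 81.450869.
mu = 1/(1+81.450869) = 0.0121

0.0121


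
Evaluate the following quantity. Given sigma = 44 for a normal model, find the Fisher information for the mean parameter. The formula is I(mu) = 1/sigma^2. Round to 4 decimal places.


The Fisher information for the mean of a normal distribution is I(mu) = 1/sigma^2.
sigma = 44, so sigma^2 = 1936.
I(mu) = 1/1936 = 0.0005

0.0005


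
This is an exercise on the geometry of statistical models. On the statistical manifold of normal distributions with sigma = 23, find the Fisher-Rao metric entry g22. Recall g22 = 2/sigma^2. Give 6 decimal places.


For the 2-parameter normal family, the Fisher metric has:
  g11 = 1/sigma^2, g22 = 2/sigma^2.
sigma = 23, sigma^2 = 529.
g22 = 0.003781

0.003781


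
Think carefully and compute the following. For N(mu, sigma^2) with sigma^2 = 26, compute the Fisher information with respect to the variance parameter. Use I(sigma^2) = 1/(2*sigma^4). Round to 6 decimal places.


Fisher information for variance: I(sigma^2) = 1/(2*sigma^4).
sigma^2 = 26, so sigma^4 = 676.
I = 1/(2*676) = 1/1352 = 0.000740

0.000740


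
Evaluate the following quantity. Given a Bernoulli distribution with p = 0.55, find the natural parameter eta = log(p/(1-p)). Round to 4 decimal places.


Natural parameter for Bernoulli: eta = log(p/(1-p)).
p = 0.55, 1-p = 0.45.
p/(1-p) = 1.222222.
eta = log(1.222222) = 0.2007

0.2007


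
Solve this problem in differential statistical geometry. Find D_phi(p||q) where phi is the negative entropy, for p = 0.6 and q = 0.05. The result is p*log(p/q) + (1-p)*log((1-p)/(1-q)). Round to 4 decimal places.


Bregman divergence with negative entropy generator:
D = p*log(p/q) + (1-p)*log((1-p)/(1-q)).
p = 0.6, q = 0.05.
p*log(p/q) = 0.6*log(0.6/0.05) = 1.490944.
(1-p)*log((1-p)/(1-q)) = 0.4*log(0.4/0.95) = -0.345999.
D = 1.490944 + -0.345999 = 1.1449

1.1449


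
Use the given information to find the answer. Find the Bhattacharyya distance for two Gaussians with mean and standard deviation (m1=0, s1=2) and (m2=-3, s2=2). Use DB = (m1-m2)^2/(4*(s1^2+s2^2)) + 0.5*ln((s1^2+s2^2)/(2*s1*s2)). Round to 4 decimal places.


Bhattacharyya distance between two Gaussians:
DB = (m1-m2)^2/(4*(s1^2+s2^2)) + (1/2)*ln((s1^2+s2^2)/(2*s1*s2)).
(m1-m2)^2 = (3)^2 = 9.
s1^2+s2^2 = 4 + 4 = 8.
term1 = 9/32 = 0.28125.
term2 = 0.5*ln(8/8.0) = 0.0.
DB = 0.28125 + 0.0 = 0.2813

0.2813


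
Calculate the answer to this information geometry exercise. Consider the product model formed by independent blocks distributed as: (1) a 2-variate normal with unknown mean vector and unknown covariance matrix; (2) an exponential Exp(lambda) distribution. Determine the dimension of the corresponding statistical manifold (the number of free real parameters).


The dimension of a statistical manifold equals the number of free
(independent) real parameters of the model. For a product of independent
blocks the parameter counts add.
- 2-variate normal: 2 (mean) + 2*3/2 = 3 (symmetric covariance) = 5.
- exponential (lambda): 1.
Total = 5 + 1 = 6.
Dimension = 6

6
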